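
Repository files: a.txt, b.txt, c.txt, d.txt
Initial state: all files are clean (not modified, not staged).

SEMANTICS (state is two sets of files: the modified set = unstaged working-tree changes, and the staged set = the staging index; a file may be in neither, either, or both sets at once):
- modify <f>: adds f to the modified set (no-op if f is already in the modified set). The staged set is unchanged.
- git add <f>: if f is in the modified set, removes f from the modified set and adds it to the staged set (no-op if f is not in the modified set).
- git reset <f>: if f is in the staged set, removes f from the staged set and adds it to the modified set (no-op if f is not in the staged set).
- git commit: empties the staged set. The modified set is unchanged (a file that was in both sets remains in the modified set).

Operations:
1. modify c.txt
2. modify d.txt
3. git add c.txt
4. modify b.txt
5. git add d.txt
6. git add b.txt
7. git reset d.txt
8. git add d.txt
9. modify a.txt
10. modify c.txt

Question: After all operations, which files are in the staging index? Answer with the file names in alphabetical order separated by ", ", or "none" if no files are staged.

After op 1 (modify c.txt): modified={c.txt} staged={none}
After op 2 (modify d.txt): modified={c.txt, d.txt} staged={none}
After op 3 (git add c.txt): modified={d.txt} staged={c.txt}
After op 4 (modify b.txt): modified={b.txt, d.txt} staged={c.txt}
After op 5 (git add d.txt): modified={b.txt} staged={c.txt, d.txt}
After op 6 (git add b.txt): modified={none} staged={b.txt, c.txt, d.txt}
After op 7 (git reset d.txt): modified={d.txt} staged={b.txt, c.txt}
After op 8 (git add d.txt): modified={none} staged={b.txt, c.txt, d.txt}
After op 9 (modify a.txt): modified={a.txt} staged={b.txt, c.txt, d.txt}
After op 10 (modify c.txt): modified={a.txt, c.txt} staged={b.txt, c.txt, d.txt}

Answer: b.txt, c.txt, d.txt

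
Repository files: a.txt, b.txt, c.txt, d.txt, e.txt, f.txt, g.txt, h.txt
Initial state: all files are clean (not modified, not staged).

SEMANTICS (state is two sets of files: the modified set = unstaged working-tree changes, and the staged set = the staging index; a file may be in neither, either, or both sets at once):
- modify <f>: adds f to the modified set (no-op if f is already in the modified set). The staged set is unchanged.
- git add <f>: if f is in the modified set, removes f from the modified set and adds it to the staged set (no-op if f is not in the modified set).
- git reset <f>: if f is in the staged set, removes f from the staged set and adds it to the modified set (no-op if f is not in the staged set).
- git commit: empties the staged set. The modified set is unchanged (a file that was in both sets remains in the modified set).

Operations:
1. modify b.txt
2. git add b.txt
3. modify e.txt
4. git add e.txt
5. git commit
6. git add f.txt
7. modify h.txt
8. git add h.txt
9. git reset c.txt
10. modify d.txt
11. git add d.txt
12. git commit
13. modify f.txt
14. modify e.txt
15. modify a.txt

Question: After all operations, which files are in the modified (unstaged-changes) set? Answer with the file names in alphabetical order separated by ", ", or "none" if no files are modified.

Answer: a.txt, e.txt, f.txt

Derivation:
After op 1 (modify b.txt): modified={b.txt} staged={none}
After op 2 (git add b.txt): modified={none} staged={b.txt}
After op 3 (modify e.txt): modified={e.txt} staged={b.txt}
After op 4 (git add e.txt): modified={none} staged={b.txt, e.txt}
After op 5 (git commit): modified={none} staged={none}
After op 6 (git add f.txt): modified={none} staged={none}
After op 7 (modify h.txt): modified={h.txt} staged={none}
After op 8 (git add h.txt): modified={none} staged={h.txt}
After op 9 (git reset c.txt): modified={none} staged={h.txt}
After op 10 (modify d.txt): modified={d.txt} staged={h.txt}
After op 11 (git add d.txt): modified={none} staged={d.txt, h.txt}
After op 12 (git commit): modified={none} staged={none}
After op 13 (modify f.txt): modified={f.txt} staged={none}
After op 14 (modify e.txt): modified={e.txt, f.txt} staged={none}
After op 15 (modify a.txt): modified={a.txt, e.txt, f.txt} staged={none}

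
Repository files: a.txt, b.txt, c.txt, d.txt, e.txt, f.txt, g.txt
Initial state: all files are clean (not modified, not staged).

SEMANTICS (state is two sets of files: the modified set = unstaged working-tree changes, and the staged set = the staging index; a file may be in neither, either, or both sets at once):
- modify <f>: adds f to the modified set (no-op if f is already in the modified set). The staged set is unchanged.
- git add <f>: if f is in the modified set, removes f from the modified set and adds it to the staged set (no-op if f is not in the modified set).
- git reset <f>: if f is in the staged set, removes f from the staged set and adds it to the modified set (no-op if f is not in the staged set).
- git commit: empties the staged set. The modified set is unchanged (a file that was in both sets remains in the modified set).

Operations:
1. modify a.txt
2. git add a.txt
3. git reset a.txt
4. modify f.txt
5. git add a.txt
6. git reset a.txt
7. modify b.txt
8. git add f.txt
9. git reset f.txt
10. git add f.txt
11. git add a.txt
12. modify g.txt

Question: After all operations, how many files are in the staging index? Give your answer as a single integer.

After op 1 (modify a.txt): modified={a.txt} staged={none}
After op 2 (git add a.txt): modified={none} staged={a.txt}
After op 3 (git reset a.txt): modified={a.txt} staged={none}
After op 4 (modify f.txt): modified={a.txt, f.txt} staged={none}
After op 5 (git add a.txt): modified={f.txt} staged={a.txt}
After op 6 (git reset a.txt): modified={a.txt, f.txt} staged={none}
After op 7 (modify b.txt): modified={a.txt, b.txt, f.txt} staged={none}
After op 8 (git add f.txt): modified={a.txt, b.txt} staged={f.txt}
After op 9 (git reset f.txt): modified={a.txt, b.txt, f.txt} staged={none}
After op 10 (git add f.txt): modified={a.txt, b.txt} staged={f.txt}
After op 11 (git add a.txt): modified={b.txt} staged={a.txt, f.txt}
After op 12 (modify g.txt): modified={b.txt, g.txt} staged={a.txt, f.txt}
Final staged set: {a.txt, f.txt} -> count=2

Answer: 2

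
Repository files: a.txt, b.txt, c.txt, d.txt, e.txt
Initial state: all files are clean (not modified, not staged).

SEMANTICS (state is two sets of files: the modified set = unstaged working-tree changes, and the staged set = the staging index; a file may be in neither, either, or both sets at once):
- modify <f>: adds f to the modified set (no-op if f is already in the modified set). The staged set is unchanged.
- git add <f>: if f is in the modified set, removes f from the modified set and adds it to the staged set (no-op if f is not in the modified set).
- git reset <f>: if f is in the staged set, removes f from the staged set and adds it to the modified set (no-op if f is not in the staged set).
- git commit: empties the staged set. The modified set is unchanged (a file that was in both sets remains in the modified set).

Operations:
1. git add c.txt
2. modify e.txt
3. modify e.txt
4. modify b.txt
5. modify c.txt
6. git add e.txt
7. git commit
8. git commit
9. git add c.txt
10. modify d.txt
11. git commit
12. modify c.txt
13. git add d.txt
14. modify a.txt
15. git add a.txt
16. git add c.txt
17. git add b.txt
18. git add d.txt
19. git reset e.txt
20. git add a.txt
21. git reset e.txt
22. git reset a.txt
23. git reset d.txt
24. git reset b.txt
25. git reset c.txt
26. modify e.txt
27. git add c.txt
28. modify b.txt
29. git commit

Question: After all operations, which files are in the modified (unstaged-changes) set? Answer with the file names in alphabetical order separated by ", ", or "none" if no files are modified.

After op 1 (git add c.txt): modified={none} staged={none}
After op 2 (modify e.txt): modified={e.txt} staged={none}
After op 3 (modify e.txt): modified={e.txt} staged={none}
After op 4 (modify b.txt): modified={b.txt, e.txt} staged={none}
After op 5 (modify c.txt): modified={b.txt, c.txt, e.txt} staged={none}
After op 6 (git add e.txt): modified={b.txt, c.txt} staged={e.txt}
After op 7 (git commit): modified={b.txt, c.txt} staged={none}
After op 8 (git commit): modified={b.txt, c.txt} staged={none}
After op 9 (git add c.txt): modified={b.txt} staged={c.txt}
After op 10 (modify d.txt): modified={b.txt, d.txt} staged={c.txt}
After op 11 (git commit): modified={b.txt, d.txt} staged={none}
After op 12 (modify c.txt): modified={b.txt, c.txt, d.txt} staged={none}
After op 13 (git add d.txt): modified={b.txt, c.txt} staged={d.txt}
After op 14 (modify a.txt): modified={a.txt, b.txt, c.txt} staged={d.txt}
After op 15 (git add a.txt): modified={b.txt, c.txt} staged={a.txt, d.txt}
After op 16 (git add c.txt): modified={b.txt} staged={a.txt, c.txt, d.txt}
After op 17 (git add b.txt): modified={none} staged={a.txt, b.txt, c.txt, d.txt}
After op 18 (git add d.txt): modified={none} staged={a.txt, b.txt, c.txt, d.txt}
After op 19 (git reset e.txt): modified={none} staged={a.txt, b.txt, c.txt, d.txt}
After op 20 (git add a.txt): modified={none} staged={a.txt, b.txt, c.txt, d.txt}
After op 21 (git reset e.txt): modified={none} staged={a.txt, b.txt, c.txt, d.txt}
After op 22 (git reset a.txt): modified={a.txt} staged={b.txt, c.txt, d.txt}
After op 23 (git reset d.txt): modified={a.txt, d.txt} staged={b.txt, c.txt}
After op 24 (git reset b.txt): modified={a.txt, b.txt, d.txt} staged={c.txt}
After op 25 (git reset c.txt): modified={a.txt, b.txt, c.txt, d.txt} staged={none}
After op 26 (modify e.txt): modified={a.txt, b.txt, c.txt, d.txt, e.txt} staged={none}
After op 27 (git add c.txt): modified={a.txt, b.txt, d.txt, e.txt} staged={c.txt}
After op 28 (modify b.txt): modified={a.txt, b.txt, d.txt, e.txt} staged={c.txt}
After op 29 (git commit): modified={a.txt, b.txt, d.txt, e.txt} staged={none}

Answer: a.txt, b.txt, d.txt, e.txt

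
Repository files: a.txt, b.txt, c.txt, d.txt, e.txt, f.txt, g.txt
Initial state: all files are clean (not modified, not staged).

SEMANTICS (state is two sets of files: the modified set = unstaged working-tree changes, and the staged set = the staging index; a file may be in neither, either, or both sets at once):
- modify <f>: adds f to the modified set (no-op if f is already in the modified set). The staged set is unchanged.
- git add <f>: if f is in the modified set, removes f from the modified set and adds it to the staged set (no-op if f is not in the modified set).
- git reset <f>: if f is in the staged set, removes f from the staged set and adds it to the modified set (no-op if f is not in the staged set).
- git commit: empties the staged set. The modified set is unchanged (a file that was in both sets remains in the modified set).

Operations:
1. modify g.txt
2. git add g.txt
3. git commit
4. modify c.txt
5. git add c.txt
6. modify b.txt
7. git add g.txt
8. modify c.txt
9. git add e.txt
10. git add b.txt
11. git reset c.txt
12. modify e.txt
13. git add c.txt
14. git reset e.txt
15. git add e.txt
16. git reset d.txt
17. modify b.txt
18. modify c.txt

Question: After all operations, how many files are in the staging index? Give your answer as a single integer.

Answer: 3

Derivation:
After op 1 (modify g.txt): modified={g.txt} staged={none}
After op 2 (git add g.txt): modified={none} staged={g.txt}
After op 3 (git commit): modified={none} staged={none}
After op 4 (modify c.txt): modified={c.txt} staged={none}
After op 5 (git add c.txt): modified={none} staged={c.txt}
After op 6 (modify b.txt): modified={b.txt} staged={c.txt}
After op 7 (git add g.txt): modified={b.txt} staged={c.txt}
After op 8 (modify c.txt): modified={b.txt, c.txt} staged={c.txt}
After op 9 (git add e.txt): modified={b.txt, c.txt} staged={c.txt}
After op 10 (git add b.txt): modified={c.txt} staged={b.txt, c.txt}
After op 11 (git reset c.txt): modified={c.txt} staged={b.txt}
After op 12 (modify e.txt): modified={c.txt, e.txt} staged={b.txt}
After op 13 (git add c.txt): modified={e.txt} staged={b.txt, c.txt}
After op 14 (git reset e.txt): modified={e.txt} staged={b.txt, c.txt}
After op 15 (git add e.txt): modified={none} staged={b.txt, c.txt, e.txt}
After op 16 (git reset d.txt): modified={none} staged={b.txt, c.txt, e.txt}
After op 17 (modify b.txt): modified={b.txt} staged={b.txt, c.txt, e.txt}
After op 18 (modify c.txt): modified={b.txt, c.txt} staged={b.txt, c.txt, e.txt}
Final staged set: {b.txt, c.txt, e.txt} -> count=3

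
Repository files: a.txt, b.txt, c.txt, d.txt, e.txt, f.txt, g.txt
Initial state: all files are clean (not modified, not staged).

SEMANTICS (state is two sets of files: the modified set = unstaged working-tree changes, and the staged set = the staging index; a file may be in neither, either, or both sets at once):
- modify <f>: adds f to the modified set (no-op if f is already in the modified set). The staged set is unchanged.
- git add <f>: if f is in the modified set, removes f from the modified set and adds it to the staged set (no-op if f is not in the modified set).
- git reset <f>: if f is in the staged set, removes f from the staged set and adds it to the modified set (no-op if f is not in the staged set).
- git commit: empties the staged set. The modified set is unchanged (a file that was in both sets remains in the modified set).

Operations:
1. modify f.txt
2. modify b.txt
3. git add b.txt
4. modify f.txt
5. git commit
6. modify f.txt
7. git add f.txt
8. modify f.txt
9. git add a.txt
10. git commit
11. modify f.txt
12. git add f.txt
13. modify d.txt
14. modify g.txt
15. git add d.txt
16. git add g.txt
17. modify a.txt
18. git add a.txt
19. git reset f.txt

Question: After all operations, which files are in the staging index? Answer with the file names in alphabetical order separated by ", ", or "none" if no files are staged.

After op 1 (modify f.txt): modified={f.txt} staged={none}
After op 2 (modify b.txt): modified={b.txt, f.txt} staged={none}
After op 3 (git add b.txt): modified={f.txt} staged={b.txt}
After op 4 (modify f.txt): modified={f.txt} staged={b.txt}
After op 5 (git commit): modified={f.txt} staged={none}
After op 6 (modify f.txt): modified={f.txt} staged={none}
After op 7 (git add f.txt): modified={none} staged={f.txt}
After op 8 (modify f.txt): modified={f.txt} staged={f.txt}
After op 9 (git add a.txt): modified={f.txt} staged={f.txt}
After op 10 (git commit): modified={f.txt} staged={none}
After op 11 (modify f.txt): modified={f.txt} staged={none}
After op 12 (git add f.txt): modified={none} staged={f.txt}
After op 13 (modify d.txt): modified={d.txt} staged={f.txt}
After op 14 (modify g.txt): modified={d.txt, g.txt} staged={f.txt}
After op 15 (git add d.txt): modified={g.txt} staged={d.txt, f.txt}
After op 16 (git add g.txt): modified={none} staged={d.txt, f.txt, g.txt}
After op 17 (modify a.txt): modified={a.txt} staged={d.txt, f.txt, g.txt}
After op 18 (git add a.txt): modified={none} staged={a.txt, d.txt, f.txt, g.txt}
After op 19 (git reset f.txt): modified={f.txt} staged={a.txt, d.txt, g.txt}

Answer: a.txt, d.txt, g.txt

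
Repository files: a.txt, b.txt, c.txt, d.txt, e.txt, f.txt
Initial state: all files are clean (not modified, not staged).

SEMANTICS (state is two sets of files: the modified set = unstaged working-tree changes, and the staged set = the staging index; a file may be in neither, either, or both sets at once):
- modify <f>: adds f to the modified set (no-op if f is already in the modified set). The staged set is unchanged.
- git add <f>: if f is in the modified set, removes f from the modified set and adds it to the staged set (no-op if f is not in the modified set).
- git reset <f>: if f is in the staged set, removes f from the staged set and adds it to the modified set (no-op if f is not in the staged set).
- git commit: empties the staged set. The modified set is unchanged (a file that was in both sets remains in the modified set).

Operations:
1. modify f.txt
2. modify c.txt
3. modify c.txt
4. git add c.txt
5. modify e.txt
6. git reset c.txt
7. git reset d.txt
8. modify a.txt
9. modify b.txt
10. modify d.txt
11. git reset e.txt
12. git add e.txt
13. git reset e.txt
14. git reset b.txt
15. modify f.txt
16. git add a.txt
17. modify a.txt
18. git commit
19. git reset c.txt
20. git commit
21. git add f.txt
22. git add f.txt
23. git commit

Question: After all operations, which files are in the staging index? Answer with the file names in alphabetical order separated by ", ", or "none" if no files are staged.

After op 1 (modify f.txt): modified={f.txt} staged={none}
After op 2 (modify c.txt): modified={c.txt, f.txt} staged={none}
After op 3 (modify c.txt): modified={c.txt, f.txt} staged={none}
After op 4 (git add c.txt): modified={f.txt} staged={c.txt}
After op 5 (modify e.txt): modified={e.txt, f.txt} staged={c.txt}
After op 6 (git reset c.txt): modified={c.txt, e.txt, f.txt} staged={none}
After op 7 (git reset d.txt): modified={c.txt, e.txt, f.txt} staged={none}
After op 8 (modify a.txt): modified={a.txt, c.txt, e.txt, f.txt} staged={none}
After op 9 (modify b.txt): modified={a.txt, b.txt, c.txt, e.txt, f.txt} staged={none}
After op 10 (modify d.txt): modified={a.txt, b.txt, c.txt, d.txt, e.txt, f.txt} staged={none}
After op 11 (git reset e.txt): modified={a.txt, b.txt, c.txt, d.txt, e.txt, f.txt} staged={none}
After op 12 (git add e.txt): modified={a.txt, b.txt, c.txt, d.txt, f.txt} staged={e.txt}
After op 13 (git reset e.txt): modified={a.txt, b.txt, c.txt, d.txt, e.txt, f.txt} staged={none}
After op 14 (git reset b.txt): modified={a.txt, b.txt, c.txt, d.txt, e.txt, f.txt} staged={none}
After op 15 (modify f.txt): modified={a.txt, b.txt, c.txt, d.txt, e.txt, f.txt} staged={none}
After op 16 (git add a.txt): modified={b.txt, c.txt, d.txt, e.txt, f.txt} staged={a.txt}
After op 17 (modify a.txt): modified={a.txt, b.txt, c.txt, d.txt, e.txt, f.txt} staged={a.txt}
After op 18 (git commit): modified={a.txt, b.txt, c.txt, d.txt, e.txt, f.txt} staged={none}
After op 19 (git reset c.txt): modified={a.txt, b.txt, c.txt, d.txt, e.txt, f.txt} staged={none}
After op 20 (git commit): modified={a.txt, b.txt, c.txt, d.txt, e.txt, f.txt} staged={none}
After op 21 (git add f.txt): modified={a.txt, b.txt, c.txt, d.txt, e.txt} staged={f.txt}
After op 22 (git add f.txt): modified={a.txt, b.txt, c.txt, d.txt, e.txt} staged={f.txt}
After op 23 (git commit): modified={a.txt, b.txt, c.txt, d.txt, e.txt} staged={none}

Answer: none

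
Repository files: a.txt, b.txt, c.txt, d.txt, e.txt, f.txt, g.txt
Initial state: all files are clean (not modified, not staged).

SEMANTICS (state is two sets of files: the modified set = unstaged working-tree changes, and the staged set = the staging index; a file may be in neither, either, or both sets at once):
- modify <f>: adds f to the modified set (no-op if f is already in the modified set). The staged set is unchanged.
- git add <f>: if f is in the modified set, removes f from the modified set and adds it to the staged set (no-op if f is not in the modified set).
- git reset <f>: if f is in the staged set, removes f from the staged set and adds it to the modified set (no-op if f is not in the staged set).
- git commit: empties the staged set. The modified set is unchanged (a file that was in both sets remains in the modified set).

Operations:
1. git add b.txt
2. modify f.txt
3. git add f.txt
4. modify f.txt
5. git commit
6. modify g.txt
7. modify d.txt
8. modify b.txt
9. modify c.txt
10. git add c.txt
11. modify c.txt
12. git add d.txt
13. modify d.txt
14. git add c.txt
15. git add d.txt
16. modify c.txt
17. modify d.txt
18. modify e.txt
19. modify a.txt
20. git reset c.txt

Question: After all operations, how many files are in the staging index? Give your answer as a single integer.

After op 1 (git add b.txt): modified={none} staged={none}
After op 2 (modify f.txt): modified={f.txt} staged={none}
After op 3 (git add f.txt): modified={none} staged={f.txt}
After op 4 (modify f.txt): modified={f.txt} staged={f.txt}
After op 5 (git commit): modified={f.txt} staged={none}
After op 6 (modify g.txt): modified={f.txt, g.txt} staged={none}
After op 7 (modify d.txt): modified={d.txt, f.txt, g.txt} staged={none}
After op 8 (modify b.txt): modified={b.txt, d.txt, f.txt, g.txt} staged={none}
After op 9 (modify c.txt): modified={b.txt, c.txt, d.txt, f.txt, g.txt} staged={none}
After op 10 (git add c.txt): modified={b.txt, d.txt, f.txt, g.txt} staged={c.txt}
After op 11 (modify c.txt): modified={b.txt, c.txt, d.txt, f.txt, g.txt} staged={c.txt}
After op 12 (git add d.txt): modified={b.txt, c.txt, f.txt, g.txt} staged={c.txt, d.txt}
After op 13 (modify d.txt): modified={b.txt, c.txt, d.txt, f.txt, g.txt} staged={c.txt, d.txt}
After op 14 (git add c.txt): modified={b.txt, d.txt, f.txt, g.txt} staged={c.txt, d.txt}
After op 15 (git add d.txt): modified={b.txt, f.txt, g.txt} staged={c.txt, d.txt}
After op 16 (modify c.txt): modified={b.txt, c.txt, f.txt, g.txt} staged={c.txt, d.txt}
After op 17 (modify d.txt): modified={b.txt, c.txt, d.txt, f.txt, g.txt} staged={c.txt, d.txt}
After op 18 (modify e.txt): modified={b.txt, c.txt, d.txt, e.txt, f.txt, g.txt} staged={c.txt, d.txt}
After op 19 (modify a.txt): modified={a.txt, b.txt, c.txt, d.txt, e.txt, f.txt, g.txt} staged={c.txt, d.txt}
After op 20 (git reset c.txt): modified={a.txt, b.txt, c.txt, d.txt, e.txt, f.txt, g.txt} staged={d.txt}
Final staged set: {d.txt} -> count=1

Answer: 1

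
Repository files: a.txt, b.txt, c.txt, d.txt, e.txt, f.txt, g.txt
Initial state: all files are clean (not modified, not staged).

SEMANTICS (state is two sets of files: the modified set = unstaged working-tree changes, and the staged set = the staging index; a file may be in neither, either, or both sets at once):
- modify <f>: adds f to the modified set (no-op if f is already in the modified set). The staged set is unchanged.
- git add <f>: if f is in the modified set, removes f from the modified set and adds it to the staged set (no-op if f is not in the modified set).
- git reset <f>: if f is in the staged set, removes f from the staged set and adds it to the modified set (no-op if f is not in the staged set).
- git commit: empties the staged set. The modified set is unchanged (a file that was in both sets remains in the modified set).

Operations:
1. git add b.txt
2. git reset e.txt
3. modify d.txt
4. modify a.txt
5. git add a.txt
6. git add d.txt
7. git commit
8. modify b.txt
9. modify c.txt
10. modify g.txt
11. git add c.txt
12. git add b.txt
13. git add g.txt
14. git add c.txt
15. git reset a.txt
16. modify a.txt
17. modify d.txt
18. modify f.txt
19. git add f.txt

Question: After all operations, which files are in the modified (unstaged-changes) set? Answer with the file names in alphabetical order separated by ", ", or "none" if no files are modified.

After op 1 (git add b.txt): modified={none} staged={none}
After op 2 (git reset e.txt): modified={none} staged={none}
After op 3 (modify d.txt): modified={d.txt} staged={none}
After op 4 (modify a.txt): modified={a.txt, d.txt} staged={none}
After op 5 (git add a.txt): modified={d.txt} staged={a.txt}
After op 6 (git add d.txt): modified={none} staged={a.txt, d.txt}
After op 7 (git commit): modified={none} staged={none}
After op 8 (modify b.txt): modified={b.txt} staged={none}
After op 9 (modify c.txt): modified={b.txt, c.txt} staged={none}
After op 10 (modify g.txt): modified={b.txt, c.txt, g.txt} staged={none}
After op 11 (git add c.txt): modified={b.txt, g.txt} staged={c.txt}
After op 12 (git add b.txt): modified={g.txt} staged={b.txt, c.txt}
After op 13 (git add g.txt): modified={none} staged={b.txt, c.txt, g.txt}
After op 14 (git add c.txt): modified={none} staged={b.txt, c.txt, g.txt}
After op 15 (git reset a.txt): modified={none} staged={b.txt, c.txt, g.txt}
After op 16 (modify a.txt): modified={a.txt} staged={b.txt, c.txt, g.txt}
After op 17 (modify d.txt): modified={a.txt, d.txt} staged={b.txt, c.txt, g.txt}
After op 18 (modify f.txt): modified={a.txt, d.txt, f.txt} staged={b.txt, c.txt, g.txt}
After op 19 (git add f.txt): modified={a.txt, d.txt} staged={b.txt, c.txt, f.txt, g.txt}

Answer: a.txt, d.txt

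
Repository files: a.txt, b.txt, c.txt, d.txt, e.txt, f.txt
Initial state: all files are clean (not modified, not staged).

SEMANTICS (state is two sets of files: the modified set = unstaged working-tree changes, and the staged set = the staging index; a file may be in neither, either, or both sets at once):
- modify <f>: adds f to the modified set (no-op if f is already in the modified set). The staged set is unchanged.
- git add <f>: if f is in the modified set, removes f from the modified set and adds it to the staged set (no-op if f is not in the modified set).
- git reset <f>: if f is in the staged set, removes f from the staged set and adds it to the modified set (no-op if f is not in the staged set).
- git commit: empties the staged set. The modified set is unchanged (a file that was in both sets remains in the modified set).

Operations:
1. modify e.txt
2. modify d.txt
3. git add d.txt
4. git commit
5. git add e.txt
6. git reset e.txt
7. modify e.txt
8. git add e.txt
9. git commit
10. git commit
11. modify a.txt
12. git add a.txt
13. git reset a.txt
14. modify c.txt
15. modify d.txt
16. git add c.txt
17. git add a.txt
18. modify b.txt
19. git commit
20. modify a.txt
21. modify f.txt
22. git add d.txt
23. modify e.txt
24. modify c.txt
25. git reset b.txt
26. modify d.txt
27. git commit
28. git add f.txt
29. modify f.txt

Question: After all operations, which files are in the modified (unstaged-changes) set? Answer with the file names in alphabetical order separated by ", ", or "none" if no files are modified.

After op 1 (modify e.txt): modified={e.txt} staged={none}
After op 2 (modify d.txt): modified={d.txt, e.txt} staged={none}
After op 3 (git add d.txt): modified={e.txt} staged={d.txt}
After op 4 (git commit): modified={e.txt} staged={none}
After op 5 (git add e.txt): modified={none} staged={e.txt}
After op 6 (git reset e.txt): modified={e.txt} staged={none}
After op 7 (modify e.txt): modified={e.txt} staged={none}
After op 8 (git add e.txt): modified={none} staged={e.txt}
After op 9 (git commit): modified={none} staged={none}
After op 10 (git commit): modified={none} staged={none}
After op 11 (modify a.txt): modified={a.txt} staged={none}
After op 12 (git add a.txt): modified={none} staged={a.txt}
After op 13 (git reset a.txt): modified={a.txt} staged={none}
After op 14 (modify c.txt): modified={a.txt, c.txt} staged={none}
After op 15 (modify d.txt): modified={a.txt, c.txt, d.txt} staged={none}
After op 16 (git add c.txt): modified={a.txt, d.txt} staged={c.txt}
After op 17 (git add a.txt): modified={d.txt} staged={a.txt, c.txt}
After op 18 (modify b.txt): modified={b.txt, d.txt} staged={a.txt, c.txt}
After op 19 (git commit): modified={b.txt, d.txt} staged={none}
After op 20 (modify a.txt): modified={a.txt, b.txt, d.txt} staged={none}
After op 21 (modify f.txt): modified={a.txt, b.txt, d.txt, f.txt} staged={none}
After op 22 (git add d.txt): modified={a.txt, b.txt, f.txt} staged={d.txt}
After op 23 (modify e.txt): modified={a.txt, b.txt, e.txt, f.txt} staged={d.txt}
After op 24 (modify c.txt): modified={a.txt, b.txt, c.txt, e.txt, f.txt} staged={d.txt}
After op 25 (git reset b.txt): modified={a.txt, b.txt, c.txt, e.txt, f.txt} staged={d.txt}
After op 26 (modify d.txt): modified={a.txt, b.txt, c.txt, d.txt, e.txt, f.txt} staged={d.txt}
After op 27 (git commit): modified={a.txt, b.txt, c.txt, d.txt, e.txt, f.txt} staged={none}
After op 28 (git add f.txt): modified={a.txt, b.txt, c.txt, d.txt, e.txt} staged={f.txt}
After op 29 (modify f.txt): modified={a.txt, b.txt, c.txt, d.txt, e.txt, f.txt} staged={f.txt}

Answer: a.txt, b.txt, c.txt, d.txt, e.txt, f.txt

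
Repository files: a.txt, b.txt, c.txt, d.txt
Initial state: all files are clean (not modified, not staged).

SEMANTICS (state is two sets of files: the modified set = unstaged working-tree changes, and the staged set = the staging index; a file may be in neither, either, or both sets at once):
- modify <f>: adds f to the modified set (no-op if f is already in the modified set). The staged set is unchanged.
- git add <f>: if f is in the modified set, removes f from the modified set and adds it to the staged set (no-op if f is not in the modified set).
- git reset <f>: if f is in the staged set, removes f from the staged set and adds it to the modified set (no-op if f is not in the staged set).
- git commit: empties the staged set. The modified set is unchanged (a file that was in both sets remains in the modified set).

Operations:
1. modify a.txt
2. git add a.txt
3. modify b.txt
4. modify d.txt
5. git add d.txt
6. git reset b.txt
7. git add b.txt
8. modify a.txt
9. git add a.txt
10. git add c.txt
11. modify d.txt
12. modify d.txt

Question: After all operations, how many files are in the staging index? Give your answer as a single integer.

After op 1 (modify a.txt): modified={a.txt} staged={none}
After op 2 (git add a.txt): modified={none} staged={a.txt}
After op 3 (modify b.txt): modified={b.txt} staged={a.txt}
After op 4 (modify d.txt): modified={b.txt, d.txt} staged={a.txt}
After op 5 (git add d.txt): modified={b.txt} staged={a.txt, d.txt}
After op 6 (git reset b.txt): modified={b.txt} staged={a.txt, d.txt}
After op 7 (git add b.txt): modified={none} staged={a.txt, b.txt, d.txt}
After op 8 (modify a.txt): modified={a.txt} staged={a.txt, b.txt, d.txt}
After op 9 (git add a.txt): modified={none} staged={a.txt, b.txt, d.txt}
After op 10 (git add c.txt): modified={none} staged={a.txt, b.txt, d.txt}
After op 11 (modify d.txt): modified={d.txt} staged={a.txt, b.txt, d.txt}
After op 12 (modify d.txt): modified={d.txt} staged={a.txt, b.txt, d.txt}
Final staged set: {a.txt, b.txt, d.txt} -> count=3

Answer: 3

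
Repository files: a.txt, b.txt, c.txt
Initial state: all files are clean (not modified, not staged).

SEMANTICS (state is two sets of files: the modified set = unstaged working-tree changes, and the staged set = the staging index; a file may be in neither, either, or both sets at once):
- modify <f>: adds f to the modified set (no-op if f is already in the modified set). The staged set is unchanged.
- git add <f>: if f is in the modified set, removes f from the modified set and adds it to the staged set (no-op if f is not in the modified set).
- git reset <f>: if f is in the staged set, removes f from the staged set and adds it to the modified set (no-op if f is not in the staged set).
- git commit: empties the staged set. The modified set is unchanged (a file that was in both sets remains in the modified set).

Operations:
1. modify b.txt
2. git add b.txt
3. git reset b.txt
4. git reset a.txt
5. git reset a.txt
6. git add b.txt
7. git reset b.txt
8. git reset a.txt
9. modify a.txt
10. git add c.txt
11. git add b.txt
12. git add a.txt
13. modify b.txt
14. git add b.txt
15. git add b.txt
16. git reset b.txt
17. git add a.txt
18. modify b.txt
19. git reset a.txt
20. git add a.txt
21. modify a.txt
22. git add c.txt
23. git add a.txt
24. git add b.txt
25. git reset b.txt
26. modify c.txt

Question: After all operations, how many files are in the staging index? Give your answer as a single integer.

Answer: 1

Derivation:
After op 1 (modify b.txt): modified={b.txt} staged={none}
After op 2 (git add b.txt): modified={none} staged={b.txt}
After op 3 (git reset b.txt): modified={b.txt} staged={none}
After op 4 (git reset a.txt): modified={b.txt} staged={none}
After op 5 (git reset a.txt): modified={b.txt} staged={none}
After op 6 (git add b.txt): modified={none} staged={b.txt}
After op 7 (git reset b.txt): modified={b.txt} staged={none}
After op 8 (git reset a.txt): modified={b.txt} staged={none}
After op 9 (modify a.txt): modified={a.txt, b.txt} staged={none}
After op 10 (git add c.txt): modified={a.txt, b.txt} staged={none}
After op 11 (git add b.txt): modified={a.txt} staged={b.txt}
After op 12 (git add a.txt): modified={none} staged={a.txt, b.txt}
After op 13 (modify b.txt): modified={b.txt} staged={a.txt, b.txt}
After op 14 (git add b.txt): modified={none} staged={a.txt, b.txt}
After op 15 (git add b.txt): modified={none} staged={a.txt, b.txt}
After op 16 (git reset b.txt): modified={b.txt} staged={a.txt}
After op 17 (git add a.txt): modified={b.txt} staged={a.txt}
After op 18 (modify b.txt): modified={b.txt} staged={a.txt}
After op 19 (git reset a.txt): modified={a.txt, b.txt} staged={none}
After op 20 (git add a.txt): modified={b.txt} staged={a.txt}
After op 21 (modify a.txt): modified={a.txt, b.txt} staged={a.txt}
After op 22 (git add c.txt): modified={a.txt, b.txt} staged={a.txt}
After op 23 (git add a.txt): modified={b.txt} staged={a.txt}
After op 24 (git add b.txt): modified={none} staged={a.txt, b.txt}
After op 25 (git reset b.txt): modified={b.txt} staged={a.txt}
After op 26 (modify c.txt): modified={b.txt, c.txt} staged={a.txt}
Final staged set: {a.txt} -> count=1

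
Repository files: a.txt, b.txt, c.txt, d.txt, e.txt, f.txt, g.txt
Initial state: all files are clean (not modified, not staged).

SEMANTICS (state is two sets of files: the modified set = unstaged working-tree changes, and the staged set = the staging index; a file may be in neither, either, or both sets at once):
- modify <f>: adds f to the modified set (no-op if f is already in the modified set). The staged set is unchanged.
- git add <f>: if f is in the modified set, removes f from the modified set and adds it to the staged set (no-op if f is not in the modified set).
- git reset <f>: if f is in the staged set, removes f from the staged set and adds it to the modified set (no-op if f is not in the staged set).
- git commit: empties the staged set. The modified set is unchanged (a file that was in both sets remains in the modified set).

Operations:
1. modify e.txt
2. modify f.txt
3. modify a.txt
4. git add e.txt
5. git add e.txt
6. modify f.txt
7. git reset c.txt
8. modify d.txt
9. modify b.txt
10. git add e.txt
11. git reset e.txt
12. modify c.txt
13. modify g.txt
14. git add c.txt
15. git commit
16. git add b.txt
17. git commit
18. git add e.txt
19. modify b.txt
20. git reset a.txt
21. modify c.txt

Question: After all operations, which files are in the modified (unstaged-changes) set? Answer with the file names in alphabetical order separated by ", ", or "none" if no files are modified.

Answer: a.txt, b.txt, c.txt, d.txt, f.txt, g.txt

Derivation:
After op 1 (modify e.txt): modified={e.txt} staged={none}
After op 2 (modify f.txt): modified={e.txt, f.txt} staged={none}
After op 3 (modify a.txt): modified={a.txt, e.txt, f.txt} staged={none}
After op 4 (git add e.txt): modified={a.txt, f.txt} staged={e.txt}
After op 5 (git add e.txt): modified={a.txt, f.txt} staged={e.txt}
After op 6 (modify f.txt): modified={a.txt, f.txt} staged={e.txt}
After op 7 (git reset c.txt): modified={a.txt, f.txt} staged={e.txt}
After op 8 (modify d.txt): modified={a.txt, d.txt, f.txt} staged={e.txt}
After op 9 (modify b.txt): modified={a.txt, b.txt, d.txt, f.txt} staged={e.txt}
After op 10 (git add e.txt): modified={a.txt, b.txt, d.txt, f.txt} staged={e.txt}
After op 11 (git reset e.txt): modified={a.txt, b.txt, d.txt, e.txt, f.txt} staged={none}
After op 12 (modify c.txt): modified={a.txt, b.txt, c.txt, d.txt, e.txt, f.txt} staged={none}
After op 13 (modify g.txt): modified={a.txt, b.txt, c.txt, d.txt, e.txt, f.txt, g.txt} staged={none}
After op 14 (git add c.txt): modified={a.txt, b.txt, d.txt, e.txt, f.txt, g.txt} staged={c.txt}
After op 15 (git commit): modified={a.txt, b.txt, d.txt, e.txt, f.txt, g.txt} staged={none}
After op 16 (git add b.txt): modified={a.txt, d.txt, e.txt, f.txt, g.txt} staged={b.txt}
After op 17 (git commit): modified={a.txt, d.txt, e.txt, f.txt, g.txt} staged={none}
After op 18 (git add e.txt): modified={a.txt, d.txt, f.txt, g.txt} staged={e.txt}
After op 19 (modify b.txt): modified={a.txt, b.txt, d.txt, f.txt, g.txt} staged={e.txt}
After op 20 (git reset a.txt): modified={a.txt, b.txt, d.txt, f.txt, g.txt} staged={e.txt}
After op 21 (modify c.txt): modified={a.txt, b.txt, c.txt, d.txt, f.txt, g.txt} staged={e.txt}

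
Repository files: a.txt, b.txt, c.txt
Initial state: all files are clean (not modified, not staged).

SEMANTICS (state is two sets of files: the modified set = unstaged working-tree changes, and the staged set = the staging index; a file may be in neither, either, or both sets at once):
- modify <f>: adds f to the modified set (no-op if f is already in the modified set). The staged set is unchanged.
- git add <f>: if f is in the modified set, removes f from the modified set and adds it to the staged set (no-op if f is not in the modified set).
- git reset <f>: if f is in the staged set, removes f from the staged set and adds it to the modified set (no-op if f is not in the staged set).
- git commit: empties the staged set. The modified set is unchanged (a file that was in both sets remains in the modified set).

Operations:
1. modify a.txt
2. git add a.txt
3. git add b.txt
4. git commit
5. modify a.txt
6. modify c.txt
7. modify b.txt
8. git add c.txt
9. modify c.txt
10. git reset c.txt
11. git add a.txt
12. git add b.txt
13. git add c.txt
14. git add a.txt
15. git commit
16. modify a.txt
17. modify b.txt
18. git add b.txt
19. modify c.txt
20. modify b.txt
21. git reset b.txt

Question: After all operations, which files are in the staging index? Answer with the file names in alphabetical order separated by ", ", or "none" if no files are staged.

Answer: none

Derivation:
After op 1 (modify a.txt): modified={a.txt} staged={none}
After op 2 (git add a.txt): modified={none} staged={a.txt}
After op 3 (git add b.txt): modified={none} staged={a.txt}
After op 4 (git commit): modified={none} staged={none}
After op 5 (modify a.txt): modified={a.txt} staged={none}
After op 6 (modify c.txt): modified={a.txt, c.txt} staged={none}
After op 7 (modify b.txt): modified={a.txt, b.txt, c.txt} staged={none}
After op 8 (git add c.txt): modified={a.txt, b.txt} staged={c.txt}
After op 9 (modify c.txt): modified={a.txt, b.txt, c.txt} staged={c.txt}
After op 10 (git reset c.txt): modified={a.txt, b.txt, c.txt} staged={none}
After op 11 (git add a.txt): modified={b.txt, c.txt} staged={a.txt}
After op 12 (git add b.txt): modified={c.txt} staged={a.txt, b.txt}
After op 13 (git add c.txt): modified={none} staged={a.txt, b.txt, c.txt}
After op 14 (git add a.txt): modified={none} staged={a.txt, b.txt, c.txt}
After op 15 (git commit): modified={none} staged={none}
After op 16 (modify a.txt): modified={a.txt} staged={none}
After op 17 (modify b.txt): modified={a.txt, b.txt} staged={none}
After op 18 (git add b.txt): modified={a.txt} staged={b.txt}
After op 19 (modify c.txt): modified={a.txt, c.txt} staged={b.txt}
After op 20 (modify b.txt): modified={a.txt, b.txt, c.txt} staged={b.txt}
After op 21 (git reset b.txt): modified={a.txt, b.txt, c.txt} staged={none}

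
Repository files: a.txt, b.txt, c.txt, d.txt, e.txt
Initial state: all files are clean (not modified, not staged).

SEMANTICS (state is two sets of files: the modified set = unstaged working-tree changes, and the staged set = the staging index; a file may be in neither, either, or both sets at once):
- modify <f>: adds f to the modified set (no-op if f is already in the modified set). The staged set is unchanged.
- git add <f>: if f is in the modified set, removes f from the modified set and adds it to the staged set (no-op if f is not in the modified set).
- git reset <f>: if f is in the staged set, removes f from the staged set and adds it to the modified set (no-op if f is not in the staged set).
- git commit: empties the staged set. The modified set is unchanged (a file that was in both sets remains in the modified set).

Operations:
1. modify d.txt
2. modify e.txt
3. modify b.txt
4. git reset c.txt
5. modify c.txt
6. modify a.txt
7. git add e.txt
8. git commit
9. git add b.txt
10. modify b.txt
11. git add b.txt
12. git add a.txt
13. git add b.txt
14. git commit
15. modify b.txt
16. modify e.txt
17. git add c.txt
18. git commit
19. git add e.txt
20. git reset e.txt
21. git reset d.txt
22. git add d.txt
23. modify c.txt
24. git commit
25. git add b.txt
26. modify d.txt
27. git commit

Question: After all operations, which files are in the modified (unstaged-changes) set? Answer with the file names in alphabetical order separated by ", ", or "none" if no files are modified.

After op 1 (modify d.txt): modified={d.txt} staged={none}
After op 2 (modify e.txt): modified={d.txt, e.txt} staged={none}
After op 3 (modify b.txt): modified={b.txt, d.txt, e.txt} staged={none}
After op 4 (git reset c.txt): modified={b.txt, d.txt, e.txt} staged={none}
After op 5 (modify c.txt): modified={b.txt, c.txt, d.txt, e.txt} staged={none}
After op 6 (modify a.txt): modified={a.txt, b.txt, c.txt, d.txt, e.txt} staged={none}
After op 7 (git add e.txt): modified={a.txt, b.txt, c.txt, d.txt} staged={e.txt}
After op 8 (git commit): modified={a.txt, b.txt, c.txt, d.txt} staged={none}
After op 9 (git add b.txt): modified={a.txt, c.txt, d.txt} staged={b.txt}
After op 10 (modify b.txt): modified={a.txt, b.txt, c.txt, d.txt} staged={b.txt}
After op 11 (git add b.txt): modified={a.txt, c.txt, d.txt} staged={b.txt}
After op 12 (git add a.txt): modified={c.txt, d.txt} staged={a.txt, b.txt}
After op 13 (git add b.txt): modified={c.txt, d.txt} staged={a.txt, b.txt}
After op 14 (git commit): modified={c.txt, d.txt} staged={none}
After op 15 (modify b.txt): modified={b.txt, c.txt, d.txt} staged={none}
After op 16 (modify e.txt): modified={b.txt, c.txt, d.txt, e.txt} staged={none}
After op 17 (git add c.txt): modified={b.txt, d.txt, e.txt} staged={c.txt}
After op 18 (git commit): modified={b.txt, d.txt, e.txt} staged={none}
After op 19 (git add e.txt): modified={b.txt, d.txt} staged={e.txt}
After op 20 (git reset e.txt): modified={b.txt, d.txt, e.txt} staged={none}
After op 21 (git reset d.txt): modified={b.txt, d.txt, e.txt} staged={none}
After op 22 (git add d.txt): modified={b.txt, e.txt} staged={d.txt}
After op 23 (modify c.txt): modified={b.txt, c.txt, e.txt} staged={d.txt}
After op 24 (git commit): modified={b.txt, c.txt, e.txt} staged={none}
After op 25 (git add b.txt): modified={c.txt, e.txt} staged={b.txt}
After op 26 (modify d.txt): modified={c.txt, d.txt, e.txt} staged={b.txt}
After op 27 (git commit): modified={c.txt, d.txt, e.txt} staged={none}

Answer: c.txt, d.txt, e.txt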